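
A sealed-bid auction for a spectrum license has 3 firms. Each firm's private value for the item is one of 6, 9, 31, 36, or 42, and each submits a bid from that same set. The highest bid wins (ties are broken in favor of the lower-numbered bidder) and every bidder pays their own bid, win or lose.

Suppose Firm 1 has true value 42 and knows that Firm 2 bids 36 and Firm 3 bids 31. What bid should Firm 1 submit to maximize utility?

36

Bid 6: loses but pays 6, utility -6.
Bid 9: loses but pays 9, utility -9.
Bid 31: loses but pays 31, utility -31.
Bid 36: wins, pays 36, utility 42 - 36 = 6.
Bid 42: wins, pays 42, utility 42 - 42 = 0.
The best choice is 36 with utility 6.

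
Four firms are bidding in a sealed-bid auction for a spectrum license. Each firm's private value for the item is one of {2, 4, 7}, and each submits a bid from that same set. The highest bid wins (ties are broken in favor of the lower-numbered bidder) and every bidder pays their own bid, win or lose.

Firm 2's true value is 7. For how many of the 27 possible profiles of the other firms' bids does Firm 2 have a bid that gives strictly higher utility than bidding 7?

13

Others bid (2, 2, 2): truth gives 0; bid 4 gives 3 > 0. Violating.
Others bid (2, 2, 4): truth gives 0; bid 4 gives 3 > 0. Violating.
Others bid (2, 4, 2): truth gives 0; bid 4 gives 3 > 0. Violating.
Others bid (2, 4, 4): truth gives 0; bid 4 gives 3 > 0. Violating.
Others bid (2, 2, 7): truth gives 0; no alternative beats it.
Others bid (2, 4, 7): truth gives 0; no alternative beats it.
(Checking all 27 profiles: 13 have a profitable deviation, 14 do not.)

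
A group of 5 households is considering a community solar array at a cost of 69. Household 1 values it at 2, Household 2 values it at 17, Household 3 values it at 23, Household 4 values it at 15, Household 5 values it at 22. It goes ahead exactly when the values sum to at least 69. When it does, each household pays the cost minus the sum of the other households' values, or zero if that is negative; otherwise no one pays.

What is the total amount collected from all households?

Total value 79 ≥ cost 69, so it is built.
Household 1: others sum to 77; max(0, 69 - 77) = 0.
Household 2: others sum to 62; max(0, 69 - 62) = 7.
Household 3: others sum to 56; max(0, 69 - 56) = 13.
Household 4: others sum to 64; max(0, 69 - 64) = 5.
Household 5: others sum to 57; max(0, 69 - 57) = 12.
Total collected = 0 + 7 + 13 + 5 + 12 = 37.

37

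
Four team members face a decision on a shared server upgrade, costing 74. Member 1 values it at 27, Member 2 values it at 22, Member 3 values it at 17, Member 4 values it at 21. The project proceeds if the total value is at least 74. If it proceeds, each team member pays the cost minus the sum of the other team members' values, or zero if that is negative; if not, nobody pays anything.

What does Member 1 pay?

Total value 87 ≥ cost 74, so the project is built.
The other team members' values sum to 60.
Cost minus that sum is 74 - 60 = 14.

14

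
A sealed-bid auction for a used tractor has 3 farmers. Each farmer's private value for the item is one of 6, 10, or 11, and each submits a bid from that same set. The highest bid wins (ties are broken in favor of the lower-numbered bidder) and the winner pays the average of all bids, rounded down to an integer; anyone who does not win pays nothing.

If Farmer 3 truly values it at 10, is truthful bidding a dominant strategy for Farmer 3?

No

Consider the case where Farmer 1 bids 6 and Farmer 2 bids 10.
Truthful bid 10: loses, pays 0, utility 0.
Bid 11 instead: wins, pays 9, utility 10 - 9 = 1.
Since 1 > 0, bidding 11 is strictly better here, so truthful bidding is not dominant.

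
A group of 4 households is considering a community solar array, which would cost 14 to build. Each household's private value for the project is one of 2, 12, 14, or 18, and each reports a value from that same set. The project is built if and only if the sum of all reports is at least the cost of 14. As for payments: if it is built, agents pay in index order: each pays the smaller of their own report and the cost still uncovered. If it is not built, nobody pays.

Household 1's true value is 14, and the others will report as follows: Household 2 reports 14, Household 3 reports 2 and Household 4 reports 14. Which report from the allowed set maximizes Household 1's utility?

Report 2: project built, pays 2, utility 14 - 2 = 12.
Report 12: project built, pays 12, utility 14 - 12 = 2.
Report 14: project built, pays 14, utility 14 - 14 = 0.
Report 18: project built, pays 14, utility 14 - 14 = 0.
The best choice is 2 with utility 12.

2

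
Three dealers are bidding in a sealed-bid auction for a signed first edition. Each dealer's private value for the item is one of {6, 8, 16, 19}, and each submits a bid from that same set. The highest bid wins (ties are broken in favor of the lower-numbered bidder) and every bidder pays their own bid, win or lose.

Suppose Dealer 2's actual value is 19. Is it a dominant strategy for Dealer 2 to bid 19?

No

Consider the case where Dealer 1 bids 6 and Dealer 3 bids 6.
Truthful bid 19: wins, pays 19, utility 19 - 19 = 0.
Bid 8 instead: wins, pays 8, utility 19 - 8 = 11.
Since 11 > 0, bidding 8 is strictly better here, so truthful bidding is not dominant.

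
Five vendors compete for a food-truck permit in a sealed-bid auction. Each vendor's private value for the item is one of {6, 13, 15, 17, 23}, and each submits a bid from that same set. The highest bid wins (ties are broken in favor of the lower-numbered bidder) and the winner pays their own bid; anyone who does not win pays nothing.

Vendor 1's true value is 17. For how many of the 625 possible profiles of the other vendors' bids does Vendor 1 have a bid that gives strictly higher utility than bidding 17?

Others bid (6, 6, 6, 6): truth gives 0; bid 6 gives 11 > 0. Violating.
Others bid (6, 6, 6, 13): truth gives 0; bid 13 gives 4 > 0. Violating.
Others bid (6, 6, 6, 15): truth gives 0; bid 15 gives 2 > 0. Violating.
Others bid (6, 6, 13, 6): truth gives 0; bid 13 gives 4 > 0. Violating.
Others bid (6, 6, 6, 17): truth gives 0; no alternative beats it.
Others bid (6, 6, 6, 23): truth gives 0; no alternative beats it.
(Checking all 625 profiles: 81 have a profitable deviation, 544 do not.)

81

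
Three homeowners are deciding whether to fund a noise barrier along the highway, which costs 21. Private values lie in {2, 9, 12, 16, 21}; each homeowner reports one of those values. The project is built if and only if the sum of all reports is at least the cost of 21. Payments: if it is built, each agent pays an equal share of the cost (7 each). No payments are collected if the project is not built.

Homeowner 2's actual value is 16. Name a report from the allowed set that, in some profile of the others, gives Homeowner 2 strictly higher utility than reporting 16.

21

Suppose Homeowner 1 reports 2 and Homeowner 3 reports 2.
Report 16: project not built, utility 0.
Report 21: project built, pays 7, utility 16 - 7 = 9.
So reporting 21 beats truth here (9 > 0).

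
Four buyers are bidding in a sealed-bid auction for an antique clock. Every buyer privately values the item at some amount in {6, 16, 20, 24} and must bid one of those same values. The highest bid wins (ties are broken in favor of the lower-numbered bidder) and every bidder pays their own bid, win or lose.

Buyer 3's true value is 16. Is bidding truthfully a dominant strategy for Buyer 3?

No

Consider the case where Buyer 1 bids 6, Buyer 2 bids 6 and Buyer 4 bids 20.
Truthful bid 16: loses but pays 16, utility -16.
Bid 6 instead: loses but pays 6, utility -6.
Since -6 > -16, bidding 6 is strictly better here, so truthful bidding is not dominant.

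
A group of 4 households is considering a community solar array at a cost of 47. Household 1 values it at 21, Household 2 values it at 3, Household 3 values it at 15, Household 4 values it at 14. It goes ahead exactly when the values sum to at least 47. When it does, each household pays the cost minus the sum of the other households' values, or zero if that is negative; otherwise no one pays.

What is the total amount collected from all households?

Total value 53 ≥ cost 47, so it is built.
Household 1: others sum to 32; max(0, 47 - 32) = 15.
Household 2: others sum to 50; max(0, 47 - 50) = 0.
Household 3: others sum to 38; max(0, 47 - 38) = 9.
Household 4: others sum to 39; max(0, 47 - 39) = 8.
Total collected = 15 + 0 + 9 + 8 = 32.

32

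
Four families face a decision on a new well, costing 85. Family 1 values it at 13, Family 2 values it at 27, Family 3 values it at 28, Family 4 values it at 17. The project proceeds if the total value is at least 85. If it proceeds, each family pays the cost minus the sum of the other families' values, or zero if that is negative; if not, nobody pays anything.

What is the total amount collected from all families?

Total value 85 ≥ cost 85, so it is built.
Family 1: others sum to 72; max(0, 85 - 72) = 13.
Family 2: others sum to 58; max(0, 85 - 58) = 27.
Family 3: others sum to 57; max(0, 85 - 57) = 28.
Family 4: others sum to 68; max(0, 85 - 68) = 17.
Total collected = 13 + 27 + 28 + 17 = 85.

85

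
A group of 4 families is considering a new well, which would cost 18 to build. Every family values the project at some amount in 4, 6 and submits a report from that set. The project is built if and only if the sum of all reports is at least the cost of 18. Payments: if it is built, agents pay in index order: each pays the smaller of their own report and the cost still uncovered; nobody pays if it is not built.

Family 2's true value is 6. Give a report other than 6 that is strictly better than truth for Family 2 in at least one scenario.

4

Suppose Family 1 reports 4, Family 3 reports 4 and Family 4 reports 6.
Report 6: project built, pays 6, utility 6 - 6 = 0.
Report 4: project built, pays 4, utility 6 - 4 = 2.
So reporting 4 beats truth here (2 > 0).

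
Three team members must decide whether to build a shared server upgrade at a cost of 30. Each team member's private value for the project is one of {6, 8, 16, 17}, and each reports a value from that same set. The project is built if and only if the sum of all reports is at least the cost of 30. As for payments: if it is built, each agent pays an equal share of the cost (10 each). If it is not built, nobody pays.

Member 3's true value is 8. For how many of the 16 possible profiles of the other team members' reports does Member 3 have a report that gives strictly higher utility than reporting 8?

Others report (6, 16): truth gives -2; report 6 gives 0 > -2. Violating.
Others report (6, 17): truth gives -2; report 6 gives 0 > -2. Violating.
Others report (16, 6): truth gives -2; report 6 gives 0 > -2. Violating.
Others report (17, 6): truth gives -2; report 6 gives 0 > -2. Violating.
Others report (6, 6): truth gives 0; no alternative beats it.
Others report (6, 8): truth gives 0; no alternative beats it.
(Checking all 16 profiles: 4 have a profitable deviation, 12 do not.)

4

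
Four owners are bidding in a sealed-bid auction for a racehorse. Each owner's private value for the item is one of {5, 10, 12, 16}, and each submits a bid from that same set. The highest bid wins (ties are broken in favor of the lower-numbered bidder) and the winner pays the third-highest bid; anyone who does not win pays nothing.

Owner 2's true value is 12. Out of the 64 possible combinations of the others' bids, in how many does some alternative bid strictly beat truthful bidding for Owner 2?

12

Others bid (5, 5, 16): truth gives 0; bid 16 gives 7 > 0. Violating.
Others bid (5, 10, 16): truth gives 0; bid 16 gives 2 > 0. Violating.
Others bid (5, 16, 5): truth gives 0; bid 16 gives 7 > 0. Violating.
Others bid (5, 16, 10): truth gives 0; bid 16 gives 2 > 0. Violating.
Others bid (5, 5, 5): truth gives 7; no alternative beats it.
Others bid (5, 5, 10): truth gives 7; no alternative beats it.
(Checking all 64 profiles: 12 have a profitable deviation, 52 do not.)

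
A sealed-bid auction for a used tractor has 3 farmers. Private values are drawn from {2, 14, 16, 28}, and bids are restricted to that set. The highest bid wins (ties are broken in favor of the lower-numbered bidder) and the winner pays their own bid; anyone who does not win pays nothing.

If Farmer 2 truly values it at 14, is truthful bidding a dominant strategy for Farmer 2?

Check each profile of the others' bids and compare truth against every alternative bid.
Others bid (2, 2): truth gives 0, best alternative gives 0.
Others bid (2, 14): truth gives 0, best alternative gives 0.
Others bid (2, 16): truth gives 0, best alternative gives 0.
Others bid (2, 28): truth gives 0, best alternative gives 0.
Others bid (14, 2): truth gives 0, best alternative gives 0.
Others bid (14, 14): truth gives 0, best alternative gives 0.
(Remaining 10 profiles checked similarly; truth is weakly best in each.)
In every case the truthful bid is at least as good as any alternative, so it is a dominant strategy.

Yes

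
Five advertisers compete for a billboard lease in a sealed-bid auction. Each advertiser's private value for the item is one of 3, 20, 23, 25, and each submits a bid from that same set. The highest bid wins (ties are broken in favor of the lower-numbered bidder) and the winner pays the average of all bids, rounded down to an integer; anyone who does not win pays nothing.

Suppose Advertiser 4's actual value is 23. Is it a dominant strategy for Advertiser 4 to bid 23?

Consider the case where Advertiser 1 bids 3, Advertiser 2 bids 3, Advertiser 3 bids 3 and Advertiser 5 bids 3.
Truthful bid 23: wins, pays 7, utility 23 - 7 = 16.
Bid 20 instead: wins, pays 6, utility 23 - 6 = 17.
Since 17 > 16, bidding 20 is strictly better here, so truthful bidding is not dominant.

No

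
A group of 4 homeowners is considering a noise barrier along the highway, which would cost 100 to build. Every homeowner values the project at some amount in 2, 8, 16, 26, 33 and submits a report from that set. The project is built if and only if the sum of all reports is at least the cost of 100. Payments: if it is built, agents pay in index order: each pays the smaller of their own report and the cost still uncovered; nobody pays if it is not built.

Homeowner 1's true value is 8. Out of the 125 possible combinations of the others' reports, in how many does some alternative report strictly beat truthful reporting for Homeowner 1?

1

Others report (33, 33, 33): truth gives 0; report 2 gives 6 > 0. Violating.
Others report (2, 2, 2): truth gives 0; no alternative beats it.
Others report (2, 2, 8): truth gives 0; no alternative beats it.
(Checking all 125 profiles: 1 has a profitable deviation, 124 do not.)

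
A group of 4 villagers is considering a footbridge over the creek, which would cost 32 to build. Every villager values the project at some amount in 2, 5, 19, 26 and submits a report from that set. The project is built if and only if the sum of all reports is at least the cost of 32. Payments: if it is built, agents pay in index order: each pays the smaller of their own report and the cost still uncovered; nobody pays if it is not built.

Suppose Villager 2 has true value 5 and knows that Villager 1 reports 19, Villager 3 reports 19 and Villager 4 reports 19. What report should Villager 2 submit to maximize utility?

2

Report 2: project built, pays 2, utility 5 - 2 = 3.
Report 5: project built, pays 5, utility 5 - 5 = 0.
Report 19: project built, pays 13, utility 5 - 13 = -8.
Report 26: project built, pays 13, utility 5 - 13 = -8.
The best choice is 2 with utility 3.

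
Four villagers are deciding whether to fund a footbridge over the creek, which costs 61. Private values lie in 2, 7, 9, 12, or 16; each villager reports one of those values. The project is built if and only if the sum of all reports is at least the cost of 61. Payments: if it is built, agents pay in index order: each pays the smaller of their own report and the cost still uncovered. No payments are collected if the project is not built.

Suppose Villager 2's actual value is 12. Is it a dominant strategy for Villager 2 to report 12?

Yes

Check each profile of the others' reports and compare truth against every alternative report.
Others report (2, 2, 2): truth gives 0, best alternative gives 0.
Others report (2, 2, 7): truth gives 0, best alternative gives 0.
Others report (2, 2, 9): truth gives 0, best alternative gives 0.
Others report (2, 2, 12): truth gives 0, best alternative gives 0.
Others report (2, 2, 16): truth gives 0, best alternative gives 0.
Others report (2, 7, 2): truth gives 0, best alternative gives 0.
(Remaining 119 profiles checked similarly; truth is weakly best in each.)
In every case the truthful report is at least as good as any alternative, so it is a dominant strategy.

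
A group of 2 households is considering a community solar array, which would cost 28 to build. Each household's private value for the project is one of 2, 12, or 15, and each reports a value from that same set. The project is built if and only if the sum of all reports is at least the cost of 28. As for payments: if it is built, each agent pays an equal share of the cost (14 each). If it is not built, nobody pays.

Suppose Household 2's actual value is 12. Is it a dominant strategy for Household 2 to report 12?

Check each profile of the others' reports and compare truth against every alternative report.
Others report (2): truth gives 0, best alternative gives 0.
Others report (12): truth gives 0, best alternative gives 0.
Others report (15): truth gives 0, best alternative gives 0.
In every case the truthful report is at least as good as any alternative, so it is a dominant strategy.

Yes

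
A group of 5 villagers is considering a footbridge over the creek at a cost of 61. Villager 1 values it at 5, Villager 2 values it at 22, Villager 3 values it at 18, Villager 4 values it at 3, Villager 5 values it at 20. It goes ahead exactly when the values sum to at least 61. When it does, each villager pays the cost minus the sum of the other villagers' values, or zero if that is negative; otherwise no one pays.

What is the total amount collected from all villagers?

Total value 68 ≥ cost 61, so it is built.
Villager 1: others sum to 63; max(0, 61 - 63) = 0.
Villager 2: others sum to 46; max(0, 61 - 46) = 15.
Villager 3: others sum to 50; max(0, 61 - 50) = 11.
Villager 4: others sum to 65; max(0, 61 - 65) = 0.
Villager 5: others sum to 48; max(0, 61 - 48) = 13.
Total collected = 0 + 15 + 11 + 0 + 13 = 39.

39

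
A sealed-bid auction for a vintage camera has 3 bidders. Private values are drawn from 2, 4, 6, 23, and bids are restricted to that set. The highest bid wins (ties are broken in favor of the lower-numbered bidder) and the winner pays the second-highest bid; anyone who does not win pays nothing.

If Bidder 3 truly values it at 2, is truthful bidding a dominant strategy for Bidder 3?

Yes

Check each profile of the others' bids and compare truth against every alternative bid.
Others bid (2, 2): truth gives 0, best alternative gives 0.
Others bid (2, 4): truth gives 0, best alternative gives 0.
Others bid (2, 6): truth gives 0, best alternative gives 0.
Others bid (2, 23): truth gives 0, best alternative gives 0.
Others bid (4, 2): truth gives 0, best alternative gives 0.
Others bid (4, 4): truth gives 0, best alternative gives 0.
(Remaining 10 profiles checked similarly; truth is weakly best in each.)
In every case the truthful bid is at least as good as any alternative, so it is a dominant strategy.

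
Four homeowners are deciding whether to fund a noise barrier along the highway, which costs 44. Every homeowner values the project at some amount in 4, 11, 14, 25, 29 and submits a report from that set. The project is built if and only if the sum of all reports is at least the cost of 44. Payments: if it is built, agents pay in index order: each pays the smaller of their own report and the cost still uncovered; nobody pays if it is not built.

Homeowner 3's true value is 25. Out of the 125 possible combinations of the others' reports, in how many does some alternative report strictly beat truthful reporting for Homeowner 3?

Others report (4, 4, 25): truth gives 0; report 11 gives 14 > 0. Violating.
Others report (4, 4, 29): truth gives 0; report 11 gives 14 > 0. Violating.
Others report (4, 11, 25): truth gives 0; report 4 gives 21 > 0. Violating.
Others report (4, 11, 29): truth gives 0; report 4 gives 21 > 0. Violating.
Others report (4, 4, 4): truth gives 0; no alternative beats it.
Others report (4, 4, 11): truth gives 0; no alternative beats it.
(Checking all 125 profiles: 67 have a profitable deviation, 58 do not.)

67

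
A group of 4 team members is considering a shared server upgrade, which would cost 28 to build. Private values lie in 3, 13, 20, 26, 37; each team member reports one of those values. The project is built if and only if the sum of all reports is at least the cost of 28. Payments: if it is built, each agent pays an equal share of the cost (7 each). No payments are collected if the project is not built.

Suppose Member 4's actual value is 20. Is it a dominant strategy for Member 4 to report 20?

Yes

Check each profile of the others' reports and compare truth against every alternative report.
Others report (3, 3, 3): truth gives 13, best alternative gives 13.
Others report (3, 3, 13): truth gives 13, best alternative gives 13.
Others report (3, 3, 20): truth gives 13, best alternative gives 13.
Others report (3, 3, 26): truth gives 13, best alternative gives 13.
Others report (3, 3, 37): truth gives 13, best alternative gives 13.
Others report (3, 13, 3): truth gives 13, best alternative gives 13.
(Remaining 119 profiles checked similarly; truth is weakly best in each.)
In every case the truthful report is at least as good as any alternative, so it is a dominant strategy.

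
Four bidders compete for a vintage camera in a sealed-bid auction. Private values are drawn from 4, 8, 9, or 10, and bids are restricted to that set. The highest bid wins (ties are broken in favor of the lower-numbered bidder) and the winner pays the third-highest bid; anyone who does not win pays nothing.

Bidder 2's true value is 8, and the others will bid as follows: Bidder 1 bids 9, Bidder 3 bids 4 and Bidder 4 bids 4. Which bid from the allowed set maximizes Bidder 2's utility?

Bid 4: loses, pays 0, utility 0.
Bid 8: loses, pays 0, utility 0.
Bid 9: loses, pays 0, utility 0.
Bid 10: wins, pays 4, utility 8 - 4 = 4.
The best choice is 10 with utility 4.

10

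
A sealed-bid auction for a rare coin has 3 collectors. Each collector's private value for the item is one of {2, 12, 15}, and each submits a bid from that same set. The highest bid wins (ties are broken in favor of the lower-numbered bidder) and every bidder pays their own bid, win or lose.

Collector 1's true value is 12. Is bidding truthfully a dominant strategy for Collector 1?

Consider the case where Collector 2 bids 2 and Collector 3 bids 2.
Truthful bid 12: wins, pays 12, utility 12 - 12 = 0.
Bid 2 instead: wins, pays 2, utility 12 - 2 = 10.
Since 10 > 0, bidding 2 is strictly better here, so truthful bidding is not dominant.

No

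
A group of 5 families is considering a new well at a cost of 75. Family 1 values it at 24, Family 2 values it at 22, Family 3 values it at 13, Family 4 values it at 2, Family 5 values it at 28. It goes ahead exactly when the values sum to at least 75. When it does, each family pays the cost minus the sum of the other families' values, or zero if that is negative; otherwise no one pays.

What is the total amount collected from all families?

Total value 89 ≥ cost 75, so it is built.
Family 1: others sum to 65; max(0, 75 - 65) = 10.
Family 2: others sum to 67; max(0, 75 - 67) = 8.
Family 3: others sum to 76; max(0, 75 - 76) = 0.
Family 4: others sum to 87; max(0, 75 - 87) = 0.
Family 5: others sum to 61; max(0, 75 - 61) = 14.
Total collected = 10 + 8 + 0 + 0 + 14 = 32.

32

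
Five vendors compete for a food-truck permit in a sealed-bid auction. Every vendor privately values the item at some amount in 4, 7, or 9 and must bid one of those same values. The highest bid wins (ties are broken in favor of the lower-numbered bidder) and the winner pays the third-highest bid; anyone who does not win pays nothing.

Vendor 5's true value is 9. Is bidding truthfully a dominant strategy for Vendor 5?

Yes

Check each profile of the others' bids and compare truth against every alternative bid.
Others bid (4, 4, 4, 7): truth gives 5, best alternative gives 0.
Others bid (4, 4, 7, 4): truth gives 5, best alternative gives 0.
Others bid (4, 7, 4, 4): truth gives 5, best alternative gives 0.
Others bid (7, 4, 4, 4): truth gives 5, best alternative gives 0.
Others bid (4, 4, 7, 7): truth gives 2, best alternative gives 0.
Others bid (4, 7, 4, 7): truth gives 2, best alternative gives 0.
(Remaining 75 profiles checked similarly; truth is weakly best in each.)
In every case the truthful bid is at least as good as any alternative, so it is a dominant strategy.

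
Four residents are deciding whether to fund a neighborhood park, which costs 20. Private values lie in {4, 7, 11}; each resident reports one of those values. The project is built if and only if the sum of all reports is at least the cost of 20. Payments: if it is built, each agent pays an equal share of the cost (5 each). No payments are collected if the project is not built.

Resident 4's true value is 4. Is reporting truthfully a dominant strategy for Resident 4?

Check each profile of the others' reports and compare truth against every alternative report.
Others report (4, 4, 7): truth gives 0, best alternative gives -1.
Others report (4, 7, 4): truth gives 0, best alternative gives -1.
Others report (7, 4, 4): truth gives 0, best alternative gives -1.
Others report (4, 4, 11): truth gives -1, best alternative gives -1.
Others report (4, 7, 7): truth gives -1, best alternative gives -1.
Others report (4, 7, 11): truth gives -1, best alternative gives -1.
(Remaining 21 profiles checked similarly; truth is weakly best in each.)
In every case the truthful report is at least as good as any alternative, so it is a dominant strategy.

Yes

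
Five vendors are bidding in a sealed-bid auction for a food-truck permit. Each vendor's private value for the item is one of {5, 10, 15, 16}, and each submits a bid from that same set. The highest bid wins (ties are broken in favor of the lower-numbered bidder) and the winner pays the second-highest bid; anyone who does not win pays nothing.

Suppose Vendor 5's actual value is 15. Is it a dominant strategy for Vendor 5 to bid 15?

Yes

Check each profile of the others' bids and compare truth against every alternative bid.
Others bid (5, 5, 5, 5): truth gives 10, best alternative gives 10.
Others bid (5, 5, 5, 10): truth gives 5, best alternative gives 5.
Others bid (5, 5, 10, 5): truth gives 5, best alternative gives 5.
Others bid (5, 5, 10, 10): truth gives 5, best alternative gives 5.
Others bid (5, 10, 5, 5): truth gives 5, best alternative gives 5.
Others bid (5, 10, 5, 10): truth gives 5, best alternative gives 5.
(Remaining 250 profiles checked similarly; truth is weakly best in each.)
In every case the truthful bid is at least as good as any alternative, so it is a dominant strategy.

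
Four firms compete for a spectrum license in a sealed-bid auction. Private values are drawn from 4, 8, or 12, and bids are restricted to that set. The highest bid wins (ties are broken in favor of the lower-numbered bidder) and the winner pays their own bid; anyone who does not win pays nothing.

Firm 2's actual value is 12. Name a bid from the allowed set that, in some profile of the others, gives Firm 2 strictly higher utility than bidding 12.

8

Suppose Firm 1 bids 4, Firm 3 bids 4 and Firm 4 bids 4.
Bid 12: wins, pays 12, utility 12 - 12 = 0.
Bid 8: wins, pays 8, utility 12 - 8 = 4.
So bidding 8 beats truth here (4 > 0).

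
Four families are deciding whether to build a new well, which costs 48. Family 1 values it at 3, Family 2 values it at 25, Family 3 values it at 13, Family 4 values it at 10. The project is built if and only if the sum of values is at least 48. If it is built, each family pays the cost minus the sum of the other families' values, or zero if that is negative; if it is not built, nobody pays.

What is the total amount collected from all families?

Total value 51 ≥ cost 48, so it is built.
Family 1: others sum to 48; max(0, 48 - 48) = 0.
Family 2: others sum to 26; max(0, 48 - 26) = 22.
Family 3: others sum to 38; max(0, 48 - 38) = 10.
Family 4: others sum to 41; max(0, 48 - 41) = 7.
Total collected = 0 + 22 + 10 + 7 = 39.

39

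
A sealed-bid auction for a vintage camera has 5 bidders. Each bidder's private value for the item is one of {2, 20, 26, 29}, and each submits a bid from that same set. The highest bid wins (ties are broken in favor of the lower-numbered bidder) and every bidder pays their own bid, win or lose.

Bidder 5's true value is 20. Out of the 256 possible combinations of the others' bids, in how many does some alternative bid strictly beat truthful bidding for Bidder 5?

Others bid (2, 2, 2, 20): truth gives -20; bid 2 gives -2 > -20. Violating.
Others bid (2, 2, 2, 26): truth gives -20; bid 2 gives -2 > -20. Violating.
Others bid (2, 2, 2, 29): truth gives -20; bid 2 gives -2 > -20. Violating.
Others bid (2, 2, 20, 2): truth gives -20; bid 2 gives -2 > -20. Violating.
Others bid (2, 2, 2, 2): truth gives 0; no alternative beats it.
(Checking all 256 profiles: 255 have a profitable deviation, 1 does not.)

255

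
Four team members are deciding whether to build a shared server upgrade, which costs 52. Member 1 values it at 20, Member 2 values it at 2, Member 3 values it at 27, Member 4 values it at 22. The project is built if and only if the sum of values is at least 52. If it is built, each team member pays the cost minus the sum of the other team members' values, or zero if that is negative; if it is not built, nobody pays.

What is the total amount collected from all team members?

12

Total value 71 ≥ cost 52, so it is built.
Member 1: others sum to 51; max(0, 52 - 51) = 1.
Member 2: others sum to 69; max(0, 52 - 69) = 0.
Member 3: others sum to 44; max(0, 52 - 44) = 8.
Member 4: others sum to 49; max(0, 52 - 49) = 3.
Total collected = 1 + 0 + 8 + 3 = 12.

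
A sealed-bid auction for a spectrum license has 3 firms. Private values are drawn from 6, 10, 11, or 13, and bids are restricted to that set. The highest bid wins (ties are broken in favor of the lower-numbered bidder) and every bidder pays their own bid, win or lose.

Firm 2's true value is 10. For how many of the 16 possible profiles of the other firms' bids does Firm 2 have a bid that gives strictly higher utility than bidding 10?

Others bid (6, 11): truth gives -10; bid 11 gives -1 > -10. Violating.
Others bid (6, 13): truth gives -10; bid 13 gives -3 > -10. Violating.
Others bid (10, 6): truth gives -10; bid 11 gives -1 > -10. Violating.
Others bid (10, 10): truth gives -10; bid 11 gives -1 > -10. Violating.
Others bid (6, 6): truth gives 0; no alternative beats it.
Others bid (6, 10): truth gives 0; no alternative beats it.
(Checking all 16 profiles: 14 have a profitable deviation, 2 do not.)

14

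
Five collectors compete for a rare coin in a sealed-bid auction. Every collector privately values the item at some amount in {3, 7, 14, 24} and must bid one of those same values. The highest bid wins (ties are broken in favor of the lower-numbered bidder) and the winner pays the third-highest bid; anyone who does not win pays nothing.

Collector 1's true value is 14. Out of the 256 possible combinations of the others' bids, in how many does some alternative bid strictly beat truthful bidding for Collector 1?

Others bid (3, 3, 3, 24): truth gives 0; bid 24 gives 11 > 0. Violating.
Others bid (3, 3, 7, 24): truth gives 0; bid 24 gives 7 > 0. Violating.
Others bid (3, 3, 24, 3): truth gives 0; bid 24 gives 11 > 0. Violating.
Others bid (3, 3, 24, 7): truth gives 0; bid 24 gives 7 > 0. Violating.
Others bid (3, 3, 3, 3): truth gives 11; no alternative beats it.
Others bid (3, 3, 3, 7): truth gives 11; no alternative beats it.
(Checking all 256 profiles: 32 have a profitable deviation, 224 do not.)

32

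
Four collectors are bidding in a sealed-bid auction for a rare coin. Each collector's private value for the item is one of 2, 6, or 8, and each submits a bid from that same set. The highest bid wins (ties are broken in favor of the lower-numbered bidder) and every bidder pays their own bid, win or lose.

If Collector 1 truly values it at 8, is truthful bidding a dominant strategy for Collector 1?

Consider the case where Collector 2 bids 2, Collector 3 bids 2 and Collector 4 bids 2.
Truthful bid 8: wins, pays 8, utility 8 - 8 = 0.
Bid 2 instead: wins, pays 2, utility 8 - 2 = 6.
Since 6 > 0, bidding 2 is strictly better here, so truthful bidding is not dominant.

No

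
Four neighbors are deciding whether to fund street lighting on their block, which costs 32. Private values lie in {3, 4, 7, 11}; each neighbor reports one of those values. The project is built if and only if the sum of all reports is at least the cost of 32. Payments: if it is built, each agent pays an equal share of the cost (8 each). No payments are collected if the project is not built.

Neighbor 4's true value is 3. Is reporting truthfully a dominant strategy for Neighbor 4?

Check each profile of the others' reports and compare truth against every alternative report.
Others report (7, 11, 11): truth gives -5, best alternative gives -5.
Others report (11, 7, 11): truth gives -5, best alternative gives -5.
Others report (11, 11, 7): truth gives -5, best alternative gives -5.
Others report (11, 11, 11): truth gives -5, best alternative gives -5.
Others report (3, 3, 3): truth gives 0, best alternative gives 0.
Others report (3, 3, 4): truth gives 0, best alternative gives 0.
(Remaining 58 profiles checked similarly; truth is weakly best in each.)
In every case the truthful report is at least as good as any alternative, so it is a dominant strategy.

Yes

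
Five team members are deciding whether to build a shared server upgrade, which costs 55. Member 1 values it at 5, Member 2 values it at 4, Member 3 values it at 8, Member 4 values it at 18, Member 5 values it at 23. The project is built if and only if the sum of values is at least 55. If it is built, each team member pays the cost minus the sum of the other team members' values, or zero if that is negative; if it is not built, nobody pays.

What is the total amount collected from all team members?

43

Total value 58 ≥ cost 55, so it is built.
Member 1: others sum to 53; max(0, 55 - 53) = 2.
Member 2: others sum to 54; max(0, 55 - 54) = 1.
Member 3: others sum to 50; max(0, 55 - 50) = 5.
Member 4: others sum to 40; max(0, 55 - 40) = 15.
Member 5: others sum to 35; max(0, 55 - 35) = 20.
Total collected = 2 + 1 + 5 + 15 + 20 = 43.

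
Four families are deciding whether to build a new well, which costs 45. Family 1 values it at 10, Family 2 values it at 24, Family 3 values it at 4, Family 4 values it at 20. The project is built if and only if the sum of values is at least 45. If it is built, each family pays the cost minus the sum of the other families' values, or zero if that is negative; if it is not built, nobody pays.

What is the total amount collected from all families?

18

Total value 58 ≥ cost 45, so it is built.
Family 1: others sum to 48; max(0, 45 - 48) = 0.
Family 2: others sum to 34; max(0, 45 - 34) = 11.
Family 3: others sum to 54; max(0, 45 - 54) = 0.
Family 4: others sum to 38; max(0, 45 - 38) = 7.
Total collected = 0 + 11 + 0 + 7 = 18.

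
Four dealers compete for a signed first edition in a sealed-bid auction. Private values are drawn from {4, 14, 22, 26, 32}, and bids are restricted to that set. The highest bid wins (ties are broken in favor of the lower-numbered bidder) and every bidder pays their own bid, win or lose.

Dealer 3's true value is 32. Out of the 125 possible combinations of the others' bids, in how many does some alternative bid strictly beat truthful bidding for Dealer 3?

Others bid (4, 4, 4): truth gives 0; bid 14 gives 18 > 0. Violating.
Others bid (4, 4, 14): truth gives 0; bid 14 gives 18 > 0. Violating.
Others bid (4, 4, 22): truth gives 0; bid 22 gives 10 > 0. Violating.
Others bid (4, 4, 26): truth gives 0; bid 26 gives 6 > 0. Violating.
Others bid (4, 4, 32): truth gives 0; no alternative beats it.
Others bid (4, 14, 32): truth gives 0; no alternative beats it.
(Checking all 125 profiles: 81 have a profitable deviation, 44 do not.)

81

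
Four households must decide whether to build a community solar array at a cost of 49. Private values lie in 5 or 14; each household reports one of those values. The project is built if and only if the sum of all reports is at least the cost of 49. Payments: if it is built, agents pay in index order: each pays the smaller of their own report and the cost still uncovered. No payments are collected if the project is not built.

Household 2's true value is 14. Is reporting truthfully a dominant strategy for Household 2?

Check each profile of the others' reports and compare truth against every alternative report.
Others report (5, 5, 5): truth gives 0, best alternative gives 0.
Others report (5, 5, 14): truth gives 0, best alternative gives 0.
Others report (5, 14, 5): truth gives 0, best alternative gives 0.
Others report (5, 14, 14): truth gives 0, best alternative gives 0.
Others report (14, 5, 5): truth gives 0, best alternative gives 0.
Others report (14, 5, 14): truth gives 0, best alternative gives 0.
(Remaining 2 profiles checked similarly; truth is weakly best in each.)
In every case the truthful report is at least as good as any alternative, so it is a dominant strategy.

Yes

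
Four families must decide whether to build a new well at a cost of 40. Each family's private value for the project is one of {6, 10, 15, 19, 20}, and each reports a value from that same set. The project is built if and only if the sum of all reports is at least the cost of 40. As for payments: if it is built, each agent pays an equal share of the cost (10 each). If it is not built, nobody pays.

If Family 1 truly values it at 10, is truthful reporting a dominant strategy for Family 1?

Yes

Check each profile of the others' reports and compare truth against every alternative report.
Others report (6, 6, 6): truth gives 0, best alternative gives 0.
Others report (6, 6, 10): truth gives 0, best alternative gives 0.
Others report (6, 6, 15): truth gives 0, best alternative gives 0.
Others report (6, 6, 19): truth gives 0, best alternative gives 0.
Others report (6, 6, 20): truth gives 0, best alternative gives 0.
Others report (6, 10, 6): truth gives 0, best alternative gives 0.
(Remaining 119 profiles checked similarly; truth is weakly best in each.)
In every case the truthful report is at least as good as any alternative, so it is a dominant strategy.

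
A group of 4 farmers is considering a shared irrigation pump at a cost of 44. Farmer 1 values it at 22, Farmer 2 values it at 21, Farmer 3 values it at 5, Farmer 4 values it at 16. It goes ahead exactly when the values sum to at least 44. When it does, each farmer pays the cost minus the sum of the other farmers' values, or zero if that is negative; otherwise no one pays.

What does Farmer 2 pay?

1

Total value 64 ≥ cost 44, so the project is built.
The other farmers' values sum to 43.
Cost minus that sum is 44 - 43 = 1.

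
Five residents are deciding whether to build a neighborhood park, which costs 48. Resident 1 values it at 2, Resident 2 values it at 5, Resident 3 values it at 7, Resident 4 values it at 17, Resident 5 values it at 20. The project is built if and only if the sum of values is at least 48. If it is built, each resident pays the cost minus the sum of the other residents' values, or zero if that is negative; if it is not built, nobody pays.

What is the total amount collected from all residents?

37

Total value 51 ≥ cost 48, so it is built.
Resident 1: others sum to 49; max(0, 48 - 49) = 0.
Resident 2: others sum to 46; max(0, 48 - 46) = 2.
Resident 3: others sum to 44; max(0, 48 - 44) = 4.
Resident 4: others sum to 34; max(0, 48 - 34) = 14.
Resident 5: others sum to 31; max(0, 48 - 31) = 17.
Total collected = 0 + 2 + 4 + 14 + 17 = 37.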